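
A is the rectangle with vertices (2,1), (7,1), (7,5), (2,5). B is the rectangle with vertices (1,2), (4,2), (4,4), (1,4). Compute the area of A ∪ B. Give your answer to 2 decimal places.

22.00

By inclusion–exclusion:
Individual areas: |A| = 20, |B| = 6.
|A∩B|: x∈[2,4], y∈[2,4] → 2·2 = 4.
|A ∪ B| = 26 − 4 = 22.00.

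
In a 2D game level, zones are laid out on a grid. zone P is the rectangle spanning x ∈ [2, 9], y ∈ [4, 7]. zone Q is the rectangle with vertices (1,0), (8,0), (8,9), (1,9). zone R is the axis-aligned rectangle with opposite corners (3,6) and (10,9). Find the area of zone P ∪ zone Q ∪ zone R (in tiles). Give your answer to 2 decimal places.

By inclusion–exclusion:
Individual areas: |zone P| = 21, |zone Q| = 63, |zone R| = 21.
|zone P∩zone Q|: x∈[2,8], y∈[4,7] → 6·3 = 18.
|zone P∩zone R|: x∈[3,9], y∈[6,7] → 6·1 = 6.
|zone Q∩zone R|: x∈[3,8], y∈[6,9] → 5·3 = 15.
|zone P∩zone Q∩zone R| = 5.
|zone P ∪ zone Q ∪ zone R| = 105 − 39 + 5 = 71.00.

71.00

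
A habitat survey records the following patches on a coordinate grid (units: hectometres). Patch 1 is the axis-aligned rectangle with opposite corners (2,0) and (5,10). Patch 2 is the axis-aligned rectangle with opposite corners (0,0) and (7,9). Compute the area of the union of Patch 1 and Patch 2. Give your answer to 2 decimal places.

66.00

By inclusion–exclusion:
Individual areas: |Patch 1| = 30, |Patch 2| = 63.
|Patch 1∩Patch 2|: x∈[2,5], y∈[0,9] → 3·9 = 27.
|Patch 1 ∪ Patch 2| = 93 − 27 = 66.00.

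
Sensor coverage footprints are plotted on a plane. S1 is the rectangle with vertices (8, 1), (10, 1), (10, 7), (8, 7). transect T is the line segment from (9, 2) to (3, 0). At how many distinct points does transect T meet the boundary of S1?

The segment meets the boundary at (8,1.667).

1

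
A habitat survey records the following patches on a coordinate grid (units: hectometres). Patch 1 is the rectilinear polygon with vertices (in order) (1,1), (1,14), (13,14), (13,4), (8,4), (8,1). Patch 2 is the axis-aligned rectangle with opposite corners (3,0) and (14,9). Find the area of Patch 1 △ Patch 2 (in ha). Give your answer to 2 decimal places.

|Patch 1| = 141, |Patch 2| = 99, |Patch 1∩Patch 2| = 65.
|Patch 1 △ Patch 2| = |Patch 1| + |Patch 2| − 2·|Patch 1∩Patch 2| = 141 + 99 − 130 = 110.00.

110.00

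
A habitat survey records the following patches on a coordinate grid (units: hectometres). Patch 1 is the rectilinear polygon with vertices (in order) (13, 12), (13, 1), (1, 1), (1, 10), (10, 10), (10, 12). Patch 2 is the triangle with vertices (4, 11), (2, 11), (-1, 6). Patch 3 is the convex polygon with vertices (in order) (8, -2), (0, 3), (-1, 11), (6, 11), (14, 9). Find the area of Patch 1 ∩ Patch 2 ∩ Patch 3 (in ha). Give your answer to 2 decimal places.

The intersection is the polygon with vertices (1.4,10), (3,10), (1,8), (1,9.333).
By the shoelace formula its area is 1.87.

1.87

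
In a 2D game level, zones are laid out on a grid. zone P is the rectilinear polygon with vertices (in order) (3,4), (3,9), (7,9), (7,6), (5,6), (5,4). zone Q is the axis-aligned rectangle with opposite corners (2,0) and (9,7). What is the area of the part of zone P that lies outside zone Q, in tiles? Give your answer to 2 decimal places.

8.00

|zone P| = 16, |zone P∩zone Q| = 8.
|zone P ∖ zone Q| = |zone P| − |zone P∩zone Q| = 16 − 8 = 8.00.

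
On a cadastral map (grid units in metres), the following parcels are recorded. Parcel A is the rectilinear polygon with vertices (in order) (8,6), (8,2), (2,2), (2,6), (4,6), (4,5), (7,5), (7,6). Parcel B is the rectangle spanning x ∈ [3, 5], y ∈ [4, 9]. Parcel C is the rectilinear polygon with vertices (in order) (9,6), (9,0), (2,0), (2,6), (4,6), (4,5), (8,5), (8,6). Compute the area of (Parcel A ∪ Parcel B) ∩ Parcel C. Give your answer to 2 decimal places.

20.00

|Parcel A ∪ Parcel B| = 28.
|(Parcel A ∪ Parcel B) ∩ Parcel C| = 20.00.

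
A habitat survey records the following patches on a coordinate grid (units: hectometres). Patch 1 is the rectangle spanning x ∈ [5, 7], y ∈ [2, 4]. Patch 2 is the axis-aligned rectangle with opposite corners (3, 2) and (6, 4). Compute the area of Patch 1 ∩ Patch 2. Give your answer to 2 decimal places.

2.00

|Patch 1∩Patch 2|: x∈[5,6], y∈[2,4] → 1·2 = 2.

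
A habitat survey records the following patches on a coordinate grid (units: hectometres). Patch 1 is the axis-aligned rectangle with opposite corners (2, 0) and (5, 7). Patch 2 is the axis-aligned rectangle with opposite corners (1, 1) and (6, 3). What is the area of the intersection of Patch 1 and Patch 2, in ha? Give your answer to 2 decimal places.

6.00

|Patch 1∩Patch 2|: x∈[2,5], y∈[1,3] → 3·2 = 6.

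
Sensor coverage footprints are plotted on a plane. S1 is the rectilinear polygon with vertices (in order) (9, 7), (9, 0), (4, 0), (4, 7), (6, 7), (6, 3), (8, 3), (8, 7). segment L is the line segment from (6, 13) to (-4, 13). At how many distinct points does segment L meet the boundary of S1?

The segment lies entirely outside S1 and never meets its boundary.

0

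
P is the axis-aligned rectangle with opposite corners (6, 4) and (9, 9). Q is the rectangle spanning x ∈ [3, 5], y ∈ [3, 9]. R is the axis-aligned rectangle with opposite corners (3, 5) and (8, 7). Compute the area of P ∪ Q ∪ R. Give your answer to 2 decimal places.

By inclusion–exclusion:
Individual areas: |P| = 15, |Q| = 12, |R| = 10.
|P∩Q| = 0 (no overlap).
|P∩R|: x∈[6,8], y∈[5,7] → 2·2 = 4.
|Q∩R|: x∈[3,5], y∈[5,7] → 2·2 = 4.
|P∩Q∩R| = 0.
|P ∪ Q ∪ R| = 37 − 8 + 0 = 29.00.

29.00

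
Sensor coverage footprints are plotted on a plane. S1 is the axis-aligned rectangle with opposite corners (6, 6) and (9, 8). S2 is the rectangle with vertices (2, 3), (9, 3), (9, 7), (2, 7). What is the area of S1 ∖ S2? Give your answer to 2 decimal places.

|S1∩S2|: x∈[6,9], y∈[6,7] → 3·1 = 3.
|S1| = 6.
|S1 ∖ S2| = |S1| − |S1∩S2| = 6 − 3 = 3.00.

3.00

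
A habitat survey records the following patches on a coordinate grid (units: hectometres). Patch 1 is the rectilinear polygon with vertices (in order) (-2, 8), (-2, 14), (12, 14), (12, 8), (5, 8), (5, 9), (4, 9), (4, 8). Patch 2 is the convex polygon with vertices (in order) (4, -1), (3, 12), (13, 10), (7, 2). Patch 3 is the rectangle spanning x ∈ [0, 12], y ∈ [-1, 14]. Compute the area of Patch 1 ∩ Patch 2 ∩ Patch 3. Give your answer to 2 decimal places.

26.12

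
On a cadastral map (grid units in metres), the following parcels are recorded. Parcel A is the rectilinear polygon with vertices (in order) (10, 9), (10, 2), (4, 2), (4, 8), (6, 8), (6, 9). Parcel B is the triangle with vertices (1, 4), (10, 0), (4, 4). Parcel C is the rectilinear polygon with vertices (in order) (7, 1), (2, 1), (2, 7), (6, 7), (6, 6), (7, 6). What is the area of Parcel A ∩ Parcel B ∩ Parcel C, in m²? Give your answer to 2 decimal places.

The intersection is the polygon with vertices (4,2.667), (4,4), (7,2), (5.5,2).
By the shoelace formula its area is 2.50.

2.50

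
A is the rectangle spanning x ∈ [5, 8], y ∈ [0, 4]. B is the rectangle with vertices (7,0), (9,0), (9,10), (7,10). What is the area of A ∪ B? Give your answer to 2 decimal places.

28.00

By inclusion–exclusion:
Individual areas: |A| = 12, |B| = 20.
|A∩B|: x∈[7,8], y∈[0,4] → 1·4 = 4.
|A ∪ B| = 32 − 4 = 28.00.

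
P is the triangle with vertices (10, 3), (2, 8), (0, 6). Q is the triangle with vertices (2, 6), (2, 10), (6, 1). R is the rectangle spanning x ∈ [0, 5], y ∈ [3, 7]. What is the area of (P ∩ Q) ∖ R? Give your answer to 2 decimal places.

|P ∩ Q| = 4.0054.
|(P ∩ Q) ∩ R| = 3.2362.
|(P ∩ Q) ∖ R| = 4.0054 − 3.2362 = 0.77.

0.77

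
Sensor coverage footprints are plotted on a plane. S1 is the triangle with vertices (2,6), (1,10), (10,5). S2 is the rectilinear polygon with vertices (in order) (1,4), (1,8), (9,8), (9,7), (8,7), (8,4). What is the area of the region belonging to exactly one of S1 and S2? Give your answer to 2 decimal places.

|S1| = 15.5, |S2| = 29, |S1∩S2| = 11.5389.
|S1 △ S2| = |S1| + |S2| − 2·|S1∩S2| = 15.5 + 29 − 23.0778 = 21.42.

21.42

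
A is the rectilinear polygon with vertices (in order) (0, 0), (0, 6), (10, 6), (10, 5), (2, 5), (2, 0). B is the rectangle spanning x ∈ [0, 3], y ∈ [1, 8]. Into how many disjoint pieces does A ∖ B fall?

A ∖ B splits into 2 disjoint pieces (area 2, area 7).

2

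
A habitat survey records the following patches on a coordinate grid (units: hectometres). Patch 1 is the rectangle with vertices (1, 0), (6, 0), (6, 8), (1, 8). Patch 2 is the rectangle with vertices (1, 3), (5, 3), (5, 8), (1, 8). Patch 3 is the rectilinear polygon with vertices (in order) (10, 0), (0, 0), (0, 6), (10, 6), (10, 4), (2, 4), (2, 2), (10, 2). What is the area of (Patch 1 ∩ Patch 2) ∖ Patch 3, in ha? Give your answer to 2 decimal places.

11.00

|Patch 1 ∩ Patch 2| = 20.
|(Patch 1 ∩ Patch 2) ∩ Patch 3| = 9.
|(Patch 1 ∩ Patch 2) ∖ Patch 3| = 20 − 9 = 11.00.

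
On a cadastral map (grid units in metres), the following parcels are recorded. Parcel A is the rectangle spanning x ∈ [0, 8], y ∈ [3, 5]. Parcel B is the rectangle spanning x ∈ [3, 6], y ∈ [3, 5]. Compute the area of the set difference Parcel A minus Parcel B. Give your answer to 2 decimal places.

10.00

|Parcel A∩Parcel B|: x∈[3,6], y∈[3,5] → 3·2 = 6.
|Parcel A| = 16.
|Parcel A ∖ Parcel B| = |Parcel A| − |Parcel A∩Parcel B| = 16 − 6 = 10.00.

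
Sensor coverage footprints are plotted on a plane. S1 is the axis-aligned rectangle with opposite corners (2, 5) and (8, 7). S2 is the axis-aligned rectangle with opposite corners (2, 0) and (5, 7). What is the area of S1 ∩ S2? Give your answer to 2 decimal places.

|S1∩S2|: x∈[2,5], y∈[5,7] → 3·2 = 6.

6.00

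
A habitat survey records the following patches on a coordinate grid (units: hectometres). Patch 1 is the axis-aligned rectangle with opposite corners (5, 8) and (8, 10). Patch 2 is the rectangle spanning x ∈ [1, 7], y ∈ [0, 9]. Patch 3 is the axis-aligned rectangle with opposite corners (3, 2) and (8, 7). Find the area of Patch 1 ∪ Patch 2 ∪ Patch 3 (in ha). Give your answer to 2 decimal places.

63.00

By inclusion–exclusion:
Individual areas: |Patch 1| = 6, |Patch 2| = 54, |Patch 3| = 25.
|Patch 1∩Patch 2|: x∈[5,7], y∈[8,9] → 2·1 = 2.
|Patch 1∩Patch 3| = 0 (no overlap).
|Patch 2∩Patch 3|: x∈[3,7], y∈[2,7] → 4·5 = 20.
|Patch 1∩Patch 2∩Patch 3| = 0.
|Patch 1 ∪ Patch 2 ∪ Patch 3| = 85 − 22 + 0 = 63.00.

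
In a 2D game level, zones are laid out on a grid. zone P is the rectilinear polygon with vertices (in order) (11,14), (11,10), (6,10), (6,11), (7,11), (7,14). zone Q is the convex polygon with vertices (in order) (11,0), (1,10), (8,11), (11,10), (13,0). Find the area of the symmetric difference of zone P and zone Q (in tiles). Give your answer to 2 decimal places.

75.57

|zone P| = 17, |zone Q| = 65, |zone P∩zone Q| = 3.2143.
|zone P △ zone Q| = |zone P| + |zone Q| − 2·|zone P∩zone Q| = 17 + 65 − 6.4286 = 75.57.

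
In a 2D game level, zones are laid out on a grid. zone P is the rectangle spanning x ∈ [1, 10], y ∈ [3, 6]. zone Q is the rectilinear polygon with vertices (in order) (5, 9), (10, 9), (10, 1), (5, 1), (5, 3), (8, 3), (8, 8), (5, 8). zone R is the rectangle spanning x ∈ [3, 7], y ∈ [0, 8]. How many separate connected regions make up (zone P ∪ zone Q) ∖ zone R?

(zone P ∪ zone Q) ∖ zone R splits into 2 disjoint pieces (area 24, area 6).

2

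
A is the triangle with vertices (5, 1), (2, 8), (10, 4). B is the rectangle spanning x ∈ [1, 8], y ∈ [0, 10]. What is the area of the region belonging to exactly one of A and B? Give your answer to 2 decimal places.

52.40

|A| = 22, |B| = 70, |A∩B| = 19.8.
|A △ B| = |A| + |B| − 2·|A∩B| = 22 + 70 − 39.6 = 52.40.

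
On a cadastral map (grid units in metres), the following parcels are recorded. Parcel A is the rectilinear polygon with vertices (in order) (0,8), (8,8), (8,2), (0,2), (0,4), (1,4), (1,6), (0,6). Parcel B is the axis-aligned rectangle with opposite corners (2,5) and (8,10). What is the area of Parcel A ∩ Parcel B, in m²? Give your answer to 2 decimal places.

The intersection is the polygon with vertices (8,8), (8,5), (2,5), (2,8).
By the shoelace formula its area is 18.00.

18.00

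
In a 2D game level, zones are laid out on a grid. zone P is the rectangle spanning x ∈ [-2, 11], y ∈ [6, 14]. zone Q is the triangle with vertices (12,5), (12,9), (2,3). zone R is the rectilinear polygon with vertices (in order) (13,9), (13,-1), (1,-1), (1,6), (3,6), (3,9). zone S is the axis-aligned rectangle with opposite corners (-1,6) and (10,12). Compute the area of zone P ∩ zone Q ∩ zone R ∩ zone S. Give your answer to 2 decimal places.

2.70

The intersection is the polygon with vertices (10,7.8), (10,6), (7,6).
By the shoelace formula its area is 2.70.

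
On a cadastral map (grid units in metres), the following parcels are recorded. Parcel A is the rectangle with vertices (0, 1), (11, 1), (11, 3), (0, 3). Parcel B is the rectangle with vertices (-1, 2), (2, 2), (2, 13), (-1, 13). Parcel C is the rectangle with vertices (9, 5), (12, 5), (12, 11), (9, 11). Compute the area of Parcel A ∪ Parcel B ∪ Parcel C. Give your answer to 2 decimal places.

By inclusion–exclusion:
Individual areas: |Parcel A| = 22, |Parcel B| = 33, |Parcel C| = 18.
|Parcel A∩Parcel B|: x∈[0,2], y∈[2,3] → 2·1 = 2.
|Parcel A∩Parcel C| = 0 (no overlap).
|Parcel B∩Parcel C| = 0 (no overlap).
|Parcel A∩Parcel B∩Parcel C| = 0.
|Parcel A ∪ Parcel B ∪ Parcel C| = 73 − 2 + 0 = 71.00.

71.00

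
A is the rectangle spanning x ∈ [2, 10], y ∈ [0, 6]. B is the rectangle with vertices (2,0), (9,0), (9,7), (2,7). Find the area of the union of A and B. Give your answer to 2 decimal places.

By inclusion–exclusion:
Individual areas: |A| = 48, |B| = 49.
|A∩B|: x∈[2,9], y∈[0,6] → 7·6 = 42.
|A ∪ B| = 97 − 42 = 55.00.

55.00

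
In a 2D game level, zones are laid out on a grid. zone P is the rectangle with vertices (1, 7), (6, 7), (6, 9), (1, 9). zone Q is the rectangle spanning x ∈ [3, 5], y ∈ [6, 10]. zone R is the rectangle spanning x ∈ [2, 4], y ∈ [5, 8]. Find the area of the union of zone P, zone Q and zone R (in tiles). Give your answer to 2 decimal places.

17.00

By inclusion–exclusion:
Individual areas: |zone P| = 10, |zone Q| = 8, |zone R| = 6.
|zone P∩zone Q|: x∈[3,5], y∈[7,9] → 2·2 = 4.
|zone P∩zone R|: x∈[2,4], y∈[7,8] → 2·1 = 2.
|zone Q∩zone R|: x∈[3,4], y∈[6,8] → 1·2 = 2.
|zone P∩zone Q∩zone R| = 1.
|zone P ∪ zone Q ∪ zone R| = 24 − 8 + 1 = 17.00.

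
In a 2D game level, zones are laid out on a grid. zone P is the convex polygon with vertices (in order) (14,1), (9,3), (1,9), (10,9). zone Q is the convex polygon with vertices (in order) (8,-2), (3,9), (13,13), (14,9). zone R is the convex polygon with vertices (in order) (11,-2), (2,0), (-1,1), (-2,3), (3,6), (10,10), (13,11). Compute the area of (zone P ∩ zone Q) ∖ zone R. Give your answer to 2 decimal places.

|zone P ∩ zone Q| = 34.7436.
|(zone P ∩ zone Q) ∩ zone R| = 28.4958.
|(zone P ∩ zone Q) ∖ zone R| = 34.7436 − 28.4958 = 6.25.

6.25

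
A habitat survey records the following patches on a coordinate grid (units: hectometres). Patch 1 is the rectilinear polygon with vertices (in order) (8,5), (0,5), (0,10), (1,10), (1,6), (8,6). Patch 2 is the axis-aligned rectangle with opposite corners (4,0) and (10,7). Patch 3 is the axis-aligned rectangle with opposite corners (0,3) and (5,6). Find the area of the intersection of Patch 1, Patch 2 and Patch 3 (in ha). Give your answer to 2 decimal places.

1.00

The intersection is the polygon with vertices (4,6), (5,6), (5,5), (4,5).
By the shoelace formula its area is 1.00.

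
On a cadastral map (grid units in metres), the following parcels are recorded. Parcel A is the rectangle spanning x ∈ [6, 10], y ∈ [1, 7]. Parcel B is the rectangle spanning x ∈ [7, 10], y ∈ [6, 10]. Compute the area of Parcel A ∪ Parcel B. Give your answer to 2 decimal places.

By inclusion–exclusion:
Individual areas: |Parcel A| = 24, |Parcel B| = 12.
|Parcel A∩Parcel B|: x∈[7,10], y∈[6,7] → 3·1 = 3.
|Parcel A ∪ Parcel B| = 36 − 3 = 33.00.

33.00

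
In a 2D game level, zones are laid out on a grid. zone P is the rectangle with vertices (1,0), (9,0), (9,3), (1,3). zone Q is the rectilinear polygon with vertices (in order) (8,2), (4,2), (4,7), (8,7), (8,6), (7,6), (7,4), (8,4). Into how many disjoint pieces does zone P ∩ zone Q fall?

zone P ∩ zone Q is a single connected region.

1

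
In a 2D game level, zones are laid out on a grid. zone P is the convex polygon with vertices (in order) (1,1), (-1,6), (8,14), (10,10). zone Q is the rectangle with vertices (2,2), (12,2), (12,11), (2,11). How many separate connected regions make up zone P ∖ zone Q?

zone P ∖ zone Q splits into 2 disjoint pieces (area 13.5, area 7.3125).

2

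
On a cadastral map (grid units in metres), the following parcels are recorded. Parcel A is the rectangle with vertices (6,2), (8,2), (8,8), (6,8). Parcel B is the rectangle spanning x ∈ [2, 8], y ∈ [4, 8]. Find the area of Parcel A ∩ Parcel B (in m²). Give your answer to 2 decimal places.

8.00

|Parcel A∩Parcel B|: x∈[6,8], y∈[4,8] → 2·4 = 8.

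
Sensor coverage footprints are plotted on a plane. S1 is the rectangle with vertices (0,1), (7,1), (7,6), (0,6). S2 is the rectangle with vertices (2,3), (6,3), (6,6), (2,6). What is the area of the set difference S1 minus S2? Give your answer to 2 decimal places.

|S1∩S2|: x∈[2,6], y∈[3,6] → 4·3 = 12.
|S1| = 35.
|S1 ∖ S2| = |S1| − |S1∩S2| = 35 − 12 = 23.00.

23.00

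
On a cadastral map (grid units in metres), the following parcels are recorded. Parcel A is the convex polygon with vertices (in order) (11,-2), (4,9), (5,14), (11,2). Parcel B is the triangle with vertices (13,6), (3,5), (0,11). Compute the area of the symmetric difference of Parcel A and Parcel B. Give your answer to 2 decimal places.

45.53

|Parcel A| = 35, |Parcel B| = 31.5, |Parcel A∩Parcel B| = 10.4857.
|Parcel A △ Parcel B| = |Parcel A| + |Parcel B| − 2·|Parcel A∩Parcel B| = 35 + 31.5 − 20.9714 = 45.53.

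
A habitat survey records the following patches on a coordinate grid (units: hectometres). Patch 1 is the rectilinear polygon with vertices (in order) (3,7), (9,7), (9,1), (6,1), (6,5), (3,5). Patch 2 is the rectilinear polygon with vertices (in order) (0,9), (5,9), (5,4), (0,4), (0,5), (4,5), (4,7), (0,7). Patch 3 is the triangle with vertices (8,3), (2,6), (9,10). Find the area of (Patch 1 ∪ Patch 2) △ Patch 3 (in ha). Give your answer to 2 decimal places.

|Patch 1 ∪ Patch 2| = 39.
|(Patch 1 ∪ Patch 2) ∩ Patch 3| = 14.4286.
|(Patch 1 ∪ Patch 2) △ Patch 3| = 39 + 22.5 − 28.8571 = 32.64.

32.64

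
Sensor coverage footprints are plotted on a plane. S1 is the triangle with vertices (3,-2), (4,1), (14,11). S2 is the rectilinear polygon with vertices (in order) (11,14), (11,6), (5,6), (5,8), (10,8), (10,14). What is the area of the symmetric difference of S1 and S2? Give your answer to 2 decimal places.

25.79

|S1| = 10, |S2| = 18, |S1∩S2| = 1.1049.
|S1 △ S2| = |S1| + |S2| − 2·|S1∩S2| = 10 + 18 − 2.2098 = 25.79.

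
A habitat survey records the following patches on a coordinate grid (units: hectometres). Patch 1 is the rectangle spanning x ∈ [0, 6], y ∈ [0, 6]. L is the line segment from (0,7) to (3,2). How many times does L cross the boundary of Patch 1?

1

The segment meets the boundary at (0.6,6).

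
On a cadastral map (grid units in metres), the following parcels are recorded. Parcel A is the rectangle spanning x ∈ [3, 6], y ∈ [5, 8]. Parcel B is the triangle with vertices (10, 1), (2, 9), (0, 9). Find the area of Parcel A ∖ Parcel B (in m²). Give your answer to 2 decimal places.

|Parcel A| = 9, |Parcel A∩Parcel B| = 2.9.
|Parcel A ∖ Parcel B| = |Parcel A| − |Parcel A∩Parcel B| = 9 − 2.9 = 6.10.

6.10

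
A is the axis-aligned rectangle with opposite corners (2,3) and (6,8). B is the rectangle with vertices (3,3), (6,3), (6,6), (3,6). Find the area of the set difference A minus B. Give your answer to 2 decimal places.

|A∩B|: x∈[3,6], y∈[3,6] → 3·3 = 9.
|A| = 20.
|A ∖ B| = |A| − |A∩B| = 20 − 9 = 11.00.

11.00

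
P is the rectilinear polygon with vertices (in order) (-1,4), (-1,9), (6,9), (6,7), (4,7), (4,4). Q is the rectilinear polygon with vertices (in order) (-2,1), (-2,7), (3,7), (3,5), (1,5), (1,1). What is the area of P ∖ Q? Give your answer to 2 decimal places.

19.00

|P| = 29, |P∩Q| = 10.
|P ∖ Q| = |P| − |P∩Q| = 29 − 10 = 19.00.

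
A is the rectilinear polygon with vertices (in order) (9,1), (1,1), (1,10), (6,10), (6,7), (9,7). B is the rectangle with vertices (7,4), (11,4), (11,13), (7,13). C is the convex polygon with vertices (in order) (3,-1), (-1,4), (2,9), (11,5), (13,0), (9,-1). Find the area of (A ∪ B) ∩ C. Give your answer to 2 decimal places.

|A ∪ B| = 93.
|(A ∪ B) ∩ C| = 55.01.

55.01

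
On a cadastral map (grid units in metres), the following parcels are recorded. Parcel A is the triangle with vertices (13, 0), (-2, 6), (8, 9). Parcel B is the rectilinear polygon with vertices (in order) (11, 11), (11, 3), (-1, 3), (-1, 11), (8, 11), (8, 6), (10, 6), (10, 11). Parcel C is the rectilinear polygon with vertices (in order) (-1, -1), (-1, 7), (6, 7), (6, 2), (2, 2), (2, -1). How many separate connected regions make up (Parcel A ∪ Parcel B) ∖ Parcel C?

(Parcel A ∪ Parcel B) ∖ Parcel C splits into 2 disjoint pieces (area 0.35, area 69.3).

2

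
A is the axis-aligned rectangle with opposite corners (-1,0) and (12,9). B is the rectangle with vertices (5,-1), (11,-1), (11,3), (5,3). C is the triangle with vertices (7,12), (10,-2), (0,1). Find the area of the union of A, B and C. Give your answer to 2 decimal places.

By inclusion–exclusion:
Individual areas: |A| = 117, |B| = 24, |C| = 65.5.
|A∩B|: x∈[5,11], y∈[0,3] → 6·3 = 18.
|A∩C| = 55.434.
|B∩C| = 17.0119.
|A∩B∩C| = 12.75.
|A ∪ B ∪ C| = 206.5 − 90.4459 + 12.75 = 128.80.

128.80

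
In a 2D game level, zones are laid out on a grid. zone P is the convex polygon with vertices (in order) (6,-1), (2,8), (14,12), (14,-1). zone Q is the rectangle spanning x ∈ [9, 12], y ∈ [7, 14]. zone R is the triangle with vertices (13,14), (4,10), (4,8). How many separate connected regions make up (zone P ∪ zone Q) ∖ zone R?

2

(zone P ∪ zone Q) ∖ zone R splits into 2 disjoint pieces (area 117.8333, area 3.3333).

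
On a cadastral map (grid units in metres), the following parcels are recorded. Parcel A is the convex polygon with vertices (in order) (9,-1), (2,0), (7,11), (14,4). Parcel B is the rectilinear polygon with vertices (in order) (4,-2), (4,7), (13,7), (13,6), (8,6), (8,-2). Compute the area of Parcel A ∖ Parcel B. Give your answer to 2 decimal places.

43.75

|Parcel A| = 76, |Parcel A∩Parcel B| = 32.2494.
|Parcel A ∖ Parcel B| = |Parcel A| − |Parcel A∩Parcel B| = 76 − 32.2494 = 43.75.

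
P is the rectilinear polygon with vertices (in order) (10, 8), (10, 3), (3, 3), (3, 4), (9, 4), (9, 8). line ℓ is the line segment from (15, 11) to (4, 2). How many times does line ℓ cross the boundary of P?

4

The segment meets the boundary at (5.222,3), (6.444,4), (9,6.091), (10,6.909).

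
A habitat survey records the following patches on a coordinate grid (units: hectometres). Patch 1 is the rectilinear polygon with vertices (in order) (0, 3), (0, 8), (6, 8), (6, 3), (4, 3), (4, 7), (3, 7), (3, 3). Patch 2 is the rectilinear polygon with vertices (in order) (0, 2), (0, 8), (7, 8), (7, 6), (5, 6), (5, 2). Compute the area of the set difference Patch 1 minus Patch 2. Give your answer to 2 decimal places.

|Patch 1| = 26, |Patch 1∩Patch 2| = 23.
|Patch 1 ∖ Patch 2| = |Patch 1| − |Patch 1∩Patch 2| = 26 − 23 = 3.00.

3.00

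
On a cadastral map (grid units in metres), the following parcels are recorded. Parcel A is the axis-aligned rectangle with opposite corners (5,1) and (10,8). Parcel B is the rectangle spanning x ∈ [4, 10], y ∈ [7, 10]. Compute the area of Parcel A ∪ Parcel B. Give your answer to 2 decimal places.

48.00

By inclusion–exclusion:
Individual areas: |Parcel A| = 35, |Parcel B| = 18.
|Parcel A∩Parcel B|: x∈[5,10], y∈[7,8] → 5·1 = 5.
|Parcel A ∪ Parcel B| = 53 − 5 = 48.00.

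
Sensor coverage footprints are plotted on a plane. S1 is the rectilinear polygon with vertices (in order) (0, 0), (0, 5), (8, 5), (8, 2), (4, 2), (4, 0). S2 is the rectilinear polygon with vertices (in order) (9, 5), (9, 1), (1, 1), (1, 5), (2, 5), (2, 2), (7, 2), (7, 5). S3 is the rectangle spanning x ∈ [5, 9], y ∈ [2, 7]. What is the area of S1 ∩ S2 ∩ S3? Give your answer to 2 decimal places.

3.00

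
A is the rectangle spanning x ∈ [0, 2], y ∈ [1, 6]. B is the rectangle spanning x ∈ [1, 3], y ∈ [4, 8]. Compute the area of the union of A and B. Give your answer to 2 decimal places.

16.00

By inclusion–exclusion:
Individual areas: |A| = 10, |B| = 8.
|A∩B|: x∈[1,2], y∈[4,6] → 1·2 = 2.
|A ∪ B| = 18 − 2 = 16.00.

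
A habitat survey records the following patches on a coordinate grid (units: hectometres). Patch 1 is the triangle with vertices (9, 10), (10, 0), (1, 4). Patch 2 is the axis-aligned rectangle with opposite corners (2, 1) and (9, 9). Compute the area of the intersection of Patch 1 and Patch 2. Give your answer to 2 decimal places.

36.61

The intersection is the polygon with vertices (2,3.556), (2,4.75), (7.667,9), (9,9), (9,1), (7.75,1).
By the shoelace formula its area is 36.61.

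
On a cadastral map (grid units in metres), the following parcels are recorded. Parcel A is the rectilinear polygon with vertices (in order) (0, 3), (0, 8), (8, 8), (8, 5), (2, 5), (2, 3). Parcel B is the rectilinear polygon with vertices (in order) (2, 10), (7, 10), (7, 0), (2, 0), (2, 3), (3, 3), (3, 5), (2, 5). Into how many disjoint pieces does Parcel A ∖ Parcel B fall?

Parcel A ∖ Parcel B splits into 2 disjoint pieces (area 10, area 3).

2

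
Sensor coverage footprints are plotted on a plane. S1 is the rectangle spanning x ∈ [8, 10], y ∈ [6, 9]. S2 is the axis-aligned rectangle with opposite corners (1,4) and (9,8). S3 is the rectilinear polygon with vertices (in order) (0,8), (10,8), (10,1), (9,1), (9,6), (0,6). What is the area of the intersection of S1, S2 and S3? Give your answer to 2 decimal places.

The intersection is the polygon with vertices (8,8), (9,8), (9,6), (8,6).
By the shoelace formula its area is 2.00.

2.00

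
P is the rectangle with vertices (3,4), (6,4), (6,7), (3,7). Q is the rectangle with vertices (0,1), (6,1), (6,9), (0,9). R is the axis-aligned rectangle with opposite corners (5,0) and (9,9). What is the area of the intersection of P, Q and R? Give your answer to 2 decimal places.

3.00

The intersection is the polygon with vertices (5,4), (5,7), (6,7), (6,4).
By the shoelace formula its area is 3.00.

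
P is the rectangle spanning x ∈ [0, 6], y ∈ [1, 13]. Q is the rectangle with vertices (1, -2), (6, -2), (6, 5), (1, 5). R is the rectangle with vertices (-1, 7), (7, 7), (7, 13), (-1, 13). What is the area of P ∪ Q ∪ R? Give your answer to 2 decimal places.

By inclusion–exclusion:
Individual areas: |P| = 72, |Q| = 35, |R| = 48.
|P∩Q|: x∈[1,6], y∈[1,5] → 5·4 = 20.
|P∩R|: x∈[0,6], y∈[7,13] → 6·6 = 36.
|Q∩R| = 0 (no overlap).
|P∩Q∩R| = 0.
|P ∪ Q ∪ R| = 155 − 56 + 0 = 99.00.

99.00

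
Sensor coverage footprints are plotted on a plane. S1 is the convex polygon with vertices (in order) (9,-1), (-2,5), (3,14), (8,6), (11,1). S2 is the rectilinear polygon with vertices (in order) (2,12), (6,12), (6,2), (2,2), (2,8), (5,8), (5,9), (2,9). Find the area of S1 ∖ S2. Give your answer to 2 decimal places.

|S1| = 86, |S1∩S2| = 33.9364.
|S1 ∖ S2| = |S1| − |S1∩S2| = 86 − 33.9364 = 52.06.

52.06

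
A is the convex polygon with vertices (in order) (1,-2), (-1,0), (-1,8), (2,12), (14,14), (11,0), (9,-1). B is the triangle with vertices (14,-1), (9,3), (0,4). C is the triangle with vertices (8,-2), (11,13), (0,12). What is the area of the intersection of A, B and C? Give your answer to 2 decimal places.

The intersection is the polygon with vertices (5.744,1.949), (4.881,3.458), (9,3), (8.587,0.933).
By the shoelace formula its area is 6.06.

6.06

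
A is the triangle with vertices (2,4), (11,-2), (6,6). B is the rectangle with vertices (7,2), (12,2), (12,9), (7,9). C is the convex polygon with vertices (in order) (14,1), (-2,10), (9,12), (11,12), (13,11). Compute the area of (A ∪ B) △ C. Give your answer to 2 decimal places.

85.04

|A ∪ B| = 54.2.
|(A ∪ B) ∩ C| = 27.5819.
|(A ∪ B) △ C| = 54.2 + 86 − 55.1638 = 85.04.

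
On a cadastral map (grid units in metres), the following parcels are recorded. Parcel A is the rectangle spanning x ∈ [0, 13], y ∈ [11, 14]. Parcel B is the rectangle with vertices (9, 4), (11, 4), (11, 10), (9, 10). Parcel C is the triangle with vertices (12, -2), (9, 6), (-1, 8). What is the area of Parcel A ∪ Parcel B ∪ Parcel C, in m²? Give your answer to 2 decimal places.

By inclusion–exclusion:
Individual areas: |Parcel A| = 39, |Parcel B| = 12, |Parcel C| = 37.
|Parcel A∩Parcel B| = 0 (no overlap).
|Parcel A∩Parcel C| = 0.
|Parcel B∩Parcel C| = 0.75.
|Parcel A∩Parcel B∩Parcel C| = 0.
|Parcel A ∪ Parcel B ∪ Parcel C| = 88 − 0.75 + 0 = 87.25.

87.25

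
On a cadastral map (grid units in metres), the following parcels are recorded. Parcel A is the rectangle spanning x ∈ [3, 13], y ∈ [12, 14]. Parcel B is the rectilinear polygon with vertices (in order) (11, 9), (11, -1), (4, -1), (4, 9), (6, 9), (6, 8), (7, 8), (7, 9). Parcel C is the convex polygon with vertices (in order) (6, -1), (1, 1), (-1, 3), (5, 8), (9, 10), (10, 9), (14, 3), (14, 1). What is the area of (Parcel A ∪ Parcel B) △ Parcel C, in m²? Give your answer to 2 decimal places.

63.18

|Parcel A ∪ Parcel B| = 89.
|(Parcel A ∪ Parcel B) ∩ Parcel C| = 62.1583.
|(Parcel A ∪ Parcel B) △ Parcel C| = 89 + 98.5 − 124.3167 = 63.18.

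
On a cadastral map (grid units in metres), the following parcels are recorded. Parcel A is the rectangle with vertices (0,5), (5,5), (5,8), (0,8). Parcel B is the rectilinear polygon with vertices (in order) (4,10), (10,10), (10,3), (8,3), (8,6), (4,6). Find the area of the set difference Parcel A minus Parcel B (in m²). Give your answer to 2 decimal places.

|Parcel A| = 15, |Parcel A∩Parcel B| = 2.
|Parcel A ∖ Parcel B| = |Parcel A| − |Parcel A∩Parcel B| = 15 − 2 = 13.00.

13.00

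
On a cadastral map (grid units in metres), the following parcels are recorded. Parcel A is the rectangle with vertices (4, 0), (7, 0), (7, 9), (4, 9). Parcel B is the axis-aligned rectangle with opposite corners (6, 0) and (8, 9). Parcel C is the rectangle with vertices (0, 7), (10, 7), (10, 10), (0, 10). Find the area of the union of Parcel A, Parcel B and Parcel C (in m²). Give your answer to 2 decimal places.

58.00

By inclusion–exclusion:
Individual areas: |Parcel A| = 27, |Parcel B| = 18, |Parcel C| = 30.
|Parcel A∩Parcel B|: x∈[6,7], y∈[0,9] → 1·9 = 9.
|Parcel A∩Parcel C|: x∈[4,7], y∈[7,9] → 3·2 = 6.
|Parcel B∩Parcel C|: x∈[6,8], y∈[7,9] → 2·2 = 4.
|Parcel A∩Parcel B∩Parcel C| = 2.
|Parcel A ∪ Parcel B ∪ Parcel C| = 75 − 19 + 2 = 58.00.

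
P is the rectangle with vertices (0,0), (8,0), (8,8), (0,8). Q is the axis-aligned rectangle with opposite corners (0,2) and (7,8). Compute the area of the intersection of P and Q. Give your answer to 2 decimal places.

|P∩Q|: x∈[0,7], y∈[2,8] → 7·6 = 42.

42.00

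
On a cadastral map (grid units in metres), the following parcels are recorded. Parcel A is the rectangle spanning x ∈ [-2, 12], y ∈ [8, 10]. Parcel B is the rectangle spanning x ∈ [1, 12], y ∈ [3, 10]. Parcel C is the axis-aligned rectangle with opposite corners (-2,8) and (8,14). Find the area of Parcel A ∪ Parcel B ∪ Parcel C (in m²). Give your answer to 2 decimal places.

123.00

By inclusion–exclusion:
Individual areas: |Parcel A| = 28, |Parcel B| = 77, |Parcel C| = 60.
|Parcel A∩Parcel B|: x∈[1,12], y∈[8,10] → 11·2 = 22.
|Parcel A∩Parcel C|: x∈[-2,8], y∈[8,10] → 10·2 = 20.
|Parcel B∩Parcel C|: x∈[1,8], y∈[8,10] → 7·2 = 14.
|Parcel A∩Parcel B∩Parcel C| = 14.
|Parcel A ∪ Parcel B ∪ Parcel C| = 165 − 56 + 14 = 123.00.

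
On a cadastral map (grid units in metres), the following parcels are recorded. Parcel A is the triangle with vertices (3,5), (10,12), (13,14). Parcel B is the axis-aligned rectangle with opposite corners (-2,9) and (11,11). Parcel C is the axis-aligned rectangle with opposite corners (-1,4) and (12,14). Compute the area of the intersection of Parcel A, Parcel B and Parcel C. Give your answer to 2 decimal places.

1.11

The intersection is the polygon with vertices (9.667,11), (7.444,9), (7,9), (9,11).
By the shoelace formula its area is 1.11.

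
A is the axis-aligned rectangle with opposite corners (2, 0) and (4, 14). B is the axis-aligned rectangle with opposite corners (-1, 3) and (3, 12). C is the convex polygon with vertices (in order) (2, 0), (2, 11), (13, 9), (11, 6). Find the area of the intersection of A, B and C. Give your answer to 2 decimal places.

7.91

The intersection is the polygon with vertices (3,3), (2,3), (2,11), (3,10.818).
By the shoelace formula its area is 7.91.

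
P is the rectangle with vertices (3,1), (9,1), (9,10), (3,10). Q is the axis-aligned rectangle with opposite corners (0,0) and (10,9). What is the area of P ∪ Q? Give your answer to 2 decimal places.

By inclusion–exclusion:
Individual areas: |P| = 54, |Q| = 90.
|P∩Q|: x∈[3,9], y∈[1,9] → 6·8 = 48.
|P ∪ Q| = 144 − 48 = 96.00.

96.00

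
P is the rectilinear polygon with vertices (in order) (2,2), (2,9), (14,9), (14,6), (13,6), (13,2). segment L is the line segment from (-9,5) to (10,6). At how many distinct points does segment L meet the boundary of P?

1

The segment meets the boundary at (2,5.579).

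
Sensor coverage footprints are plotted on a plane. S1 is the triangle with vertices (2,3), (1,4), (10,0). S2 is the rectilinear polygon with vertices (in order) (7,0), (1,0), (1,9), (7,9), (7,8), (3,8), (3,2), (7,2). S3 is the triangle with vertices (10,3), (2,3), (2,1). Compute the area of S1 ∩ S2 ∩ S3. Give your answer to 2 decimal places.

0.30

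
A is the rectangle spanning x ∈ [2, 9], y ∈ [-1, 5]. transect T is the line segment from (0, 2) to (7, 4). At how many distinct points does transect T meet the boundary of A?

The segment meets the boundary at (2,2.571).

1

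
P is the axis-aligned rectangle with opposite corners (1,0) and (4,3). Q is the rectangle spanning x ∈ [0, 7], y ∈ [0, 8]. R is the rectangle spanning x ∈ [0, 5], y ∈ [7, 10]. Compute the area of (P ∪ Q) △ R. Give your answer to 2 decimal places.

61.00

|P ∪ Q| = 56.
|(P ∪ Q) ∩ R| = 5.
|(P ∪ Q) △ R| = 56 + 15 − 10 = 61.00.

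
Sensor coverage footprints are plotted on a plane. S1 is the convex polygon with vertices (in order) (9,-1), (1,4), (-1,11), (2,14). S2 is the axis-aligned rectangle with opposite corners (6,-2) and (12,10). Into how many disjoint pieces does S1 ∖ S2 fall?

S1 ∖ S2 is a single connected region.

1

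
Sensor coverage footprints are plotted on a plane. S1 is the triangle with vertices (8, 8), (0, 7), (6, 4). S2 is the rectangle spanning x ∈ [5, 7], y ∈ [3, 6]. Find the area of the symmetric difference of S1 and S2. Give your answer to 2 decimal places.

|S1| = 15, |S2| = 6, |S1∩S2| = 2.75.
|S1 △ S2| = |S1| + |S2| − 2·|S1∩S2| = 15 + 6 − 5.5 = 15.50.

15.50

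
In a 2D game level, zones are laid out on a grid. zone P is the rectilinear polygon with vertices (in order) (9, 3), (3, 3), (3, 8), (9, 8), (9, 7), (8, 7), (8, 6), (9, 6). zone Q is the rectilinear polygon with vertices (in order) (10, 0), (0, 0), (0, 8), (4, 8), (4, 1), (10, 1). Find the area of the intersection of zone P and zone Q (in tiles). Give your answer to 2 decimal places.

5.00

The intersection is the polygon with vertices (3,3), (3,8), (4,8), (4,3).
By the shoelace formula its area is 5.00.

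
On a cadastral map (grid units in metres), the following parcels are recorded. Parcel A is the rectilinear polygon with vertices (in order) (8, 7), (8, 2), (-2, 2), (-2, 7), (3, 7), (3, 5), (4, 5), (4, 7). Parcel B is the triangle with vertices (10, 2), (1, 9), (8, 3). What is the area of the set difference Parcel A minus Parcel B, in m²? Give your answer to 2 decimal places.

46.41

|Parcel A| = 48, |Parcel A∩Parcel B| = 1.5873.
|Parcel A ∖ Parcel B| = |Parcel A| − |Parcel A∩Parcel B| = 48 − 1.5873 = 46.41.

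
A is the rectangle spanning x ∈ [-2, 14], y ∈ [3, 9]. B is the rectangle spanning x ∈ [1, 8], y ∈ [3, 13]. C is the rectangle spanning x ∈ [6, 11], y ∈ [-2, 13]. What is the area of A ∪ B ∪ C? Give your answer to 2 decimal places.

161.00

By inclusion–exclusion:
Individual areas: |A| = 96, |B| = 70, |C| = 75.
|A∩B|: x∈[1,8], y∈[3,9] → 7·6 = 42.
|A∩C|: x∈[6,11], y∈[3,9] → 5·6 = 30.
|B∩C|: x∈[6,8], y∈[3,13] → 2·10 = 20.
|A∩B∩C| = 12.
|A ∪ B ∪ C| = 241 − 92 + 12 = 161.00.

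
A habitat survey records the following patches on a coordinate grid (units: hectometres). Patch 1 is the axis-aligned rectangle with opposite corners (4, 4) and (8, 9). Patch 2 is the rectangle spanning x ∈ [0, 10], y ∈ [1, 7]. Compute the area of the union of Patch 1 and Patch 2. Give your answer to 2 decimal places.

68.00

By inclusion–exclusion:
Individual areas: |Patch 1| = 20, |Patch 2| = 60.
|Patch 1∩Patch 2|: x∈[4,8], y∈[4,7] → 4·3 = 12.
|Patch 1 ∪ Patch 2| = 80 − 12 = 68.00.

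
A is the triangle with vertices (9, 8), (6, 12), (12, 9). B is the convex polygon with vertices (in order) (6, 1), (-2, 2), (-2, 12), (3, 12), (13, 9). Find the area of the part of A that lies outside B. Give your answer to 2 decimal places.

1.63

|A| = 7.5, |A∩B| = 5.8669.
|A ∖ B| = |A| − |A∩B| = 7.5 − 5.8669 = 1.63.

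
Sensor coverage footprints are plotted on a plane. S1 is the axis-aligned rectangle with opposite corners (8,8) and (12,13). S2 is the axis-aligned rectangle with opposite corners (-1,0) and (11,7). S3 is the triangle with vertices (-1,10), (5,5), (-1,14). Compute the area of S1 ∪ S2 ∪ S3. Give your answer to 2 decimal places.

By inclusion–exclusion:
Individual areas: |S1| = 20, |S2| = 84, |S3| = 12.
|S1∩S2| = 0 (no overlap).
|S1∩S3| = 0.
|S2∩S3| = 1.0667.
|S1∩S2∩S3| = 0.
|S1 ∪ S2 ∪ S3| = 116 − 1.0667 + 0 = 114.93.

114.93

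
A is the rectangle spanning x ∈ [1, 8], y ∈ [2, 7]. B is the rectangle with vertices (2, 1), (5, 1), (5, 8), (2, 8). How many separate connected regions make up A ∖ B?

A ∖ B splits into 2 disjoint pieces (area 15, area 5).

2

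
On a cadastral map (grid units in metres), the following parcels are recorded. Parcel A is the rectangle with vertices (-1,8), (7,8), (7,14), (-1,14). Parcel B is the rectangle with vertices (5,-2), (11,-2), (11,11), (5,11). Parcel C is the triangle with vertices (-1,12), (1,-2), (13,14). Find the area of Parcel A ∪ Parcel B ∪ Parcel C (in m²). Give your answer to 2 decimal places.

By inclusion–exclusion:
Individual areas: |Parcel A| = 48, |Parcel B| = 78, |Parcel C| = 100.
|Parcel A∩Parcel B|: x∈[5,7], y∈[8,11] → 2·3 = 6.
|Parcel A∩Parcel C| = 35.4286.
|Parcel B∩Parcel C| = 22.0417.
|Parcel A∩Parcel B∩Parcel C| = 6.
|Parcel A ∪ Parcel B ∪ Parcel C| = 226 − 63.4702 + 6 = 168.53.

168.53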